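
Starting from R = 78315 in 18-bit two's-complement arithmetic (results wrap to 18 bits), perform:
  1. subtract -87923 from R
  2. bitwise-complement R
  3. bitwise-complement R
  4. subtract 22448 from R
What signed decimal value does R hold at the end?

-118354

Start: R = 78315 = 010011000111101011.
R = 78315 − (-87923) = 166238; wraps to -95906 = 101000100101011110
R = NOT 101000100101011110 = 010111011010100001 = 95905
R = NOT 010111011010100001 = 101000100101011110 = -95906
R = -95906 − 22448 = -118354 = 100011000110101110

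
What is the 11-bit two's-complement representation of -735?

|-735| = 735 = 01011011111 in 11 bits.
Invert the bits: 10100100000. Add 1: 10100100001.

10100100001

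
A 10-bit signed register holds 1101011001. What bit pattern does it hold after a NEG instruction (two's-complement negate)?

0010100111

Invert: 0010100110. Add 1: 0010100111.
Check: 1101011001 = -167, 0010100111 = 167.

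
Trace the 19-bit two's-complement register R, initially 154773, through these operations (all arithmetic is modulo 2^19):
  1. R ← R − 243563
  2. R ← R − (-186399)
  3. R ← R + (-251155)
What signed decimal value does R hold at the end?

Start: R = 154773 = 0100101110010010101.
R = 154773 − 243563 = -88790 = 1101010010100101010
R = -88790 − (-186399) = 97609 = 0010111110101001001
R = 97609 + (-251155) = -153546 = 1011010100000110110

-153546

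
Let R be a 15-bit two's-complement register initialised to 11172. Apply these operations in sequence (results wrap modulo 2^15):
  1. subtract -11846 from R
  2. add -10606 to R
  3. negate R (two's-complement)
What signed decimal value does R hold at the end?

-12412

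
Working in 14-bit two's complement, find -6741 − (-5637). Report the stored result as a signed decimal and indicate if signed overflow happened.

-1104; no overflow

-6741 → 10010110101011
-5637 → 10100111111011
Subtract via negate-and-add: invert 10100111111011 + 1 = 01011000000101 (i.e. 5637).
  10010110101011
+ 01011000000101
= 11101110110000
Result 11101110110000: MSB = 1 → 15280 − 16384 = -1104.
Addends (after negating the subtrahend) have opposite signs, so signed overflow cannot occur.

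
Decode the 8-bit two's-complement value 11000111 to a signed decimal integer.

MSB is 1, so the value is negative.
Unsigned reading: 199. Subtract 2^8 = 256: 199 − 256 = -57.

-57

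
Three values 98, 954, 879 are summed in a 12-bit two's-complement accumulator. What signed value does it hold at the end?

98 + 954 = 1052 (010000011100)
1052 + 879 = 1931 (011110001011)

1931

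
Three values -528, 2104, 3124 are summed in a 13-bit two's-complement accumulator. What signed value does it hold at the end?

-3492

-528 + 2104 = 1576 (0011000101000)
1576 + 3124 = 4700 → wraps to -3492 (1001001011100)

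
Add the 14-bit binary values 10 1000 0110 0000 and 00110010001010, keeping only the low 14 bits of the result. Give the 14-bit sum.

11010011101010

  10100001100000
+ 00110010001010
= 11010011101010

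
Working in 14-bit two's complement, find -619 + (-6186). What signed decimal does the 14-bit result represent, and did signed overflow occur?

-6805; no overflow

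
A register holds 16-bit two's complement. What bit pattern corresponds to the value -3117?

1111001111010011

|-3117| = 3117 = 0000110000101101 in 16 bits.
Invert the bits: 1111001111010010. Add 1: 1111001111010011.
Check: 1111001111010011 reads as 62419 − 65536 = -3117.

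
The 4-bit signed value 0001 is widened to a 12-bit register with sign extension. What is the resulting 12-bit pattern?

000000000001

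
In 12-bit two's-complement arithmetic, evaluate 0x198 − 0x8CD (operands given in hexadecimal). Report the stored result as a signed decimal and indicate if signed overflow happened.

-1845; overflow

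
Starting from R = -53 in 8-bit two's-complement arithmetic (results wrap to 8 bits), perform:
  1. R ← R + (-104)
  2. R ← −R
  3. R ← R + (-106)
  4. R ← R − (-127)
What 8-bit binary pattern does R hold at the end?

10110010

Start: R = -53 = 11001011.
R = -53 + (-104) = -157; wraps to 99 = 01100011
R = −(99) = -99 = 10011101
R = -99 + (-106) = -205; wraps to 51 = 00110011
R = 51 − (-127) = 178; wraps to -78 = 10110010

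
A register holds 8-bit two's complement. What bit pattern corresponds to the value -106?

10010110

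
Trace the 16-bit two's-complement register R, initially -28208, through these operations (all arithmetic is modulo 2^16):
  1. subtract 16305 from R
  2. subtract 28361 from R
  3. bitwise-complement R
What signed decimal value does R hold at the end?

Start: R = -28208 = 1001000111010000.
R = -28208 − 16305 = -44513; wraps to 21023 = 0101001000011111
R = 21023 − 28361 = -7338 = 1110001101010110
R = NOT 1110001101010110 = 0001110010101001 = 7337

7337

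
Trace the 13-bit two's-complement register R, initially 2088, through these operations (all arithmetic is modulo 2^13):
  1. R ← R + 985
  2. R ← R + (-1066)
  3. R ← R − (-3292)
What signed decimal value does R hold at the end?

-2893

Start: R = 2088 = 0100000101000.
R = 2088 + 985 = 3073 = 0110000000001
R = 3073 + (-1066) = 2007 = 0011111010111
R = 2007 − (-3292) = 5299; wraps to -2893 = 1010010110011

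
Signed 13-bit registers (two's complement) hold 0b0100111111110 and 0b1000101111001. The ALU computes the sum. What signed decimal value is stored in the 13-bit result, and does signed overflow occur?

0b0100111111110 → 0100111111110 = 2558 (signed)
0b1000101111001 → 1000101111001 = -3719 (signed)
  0100111111110
+ 1000101111001
= 1101101110111
Result 1101101110111: MSB = 1 → 7031 − 8192 = -1161.
Addends have opposite signs, so signed overflow cannot occur.

-1161; no overflow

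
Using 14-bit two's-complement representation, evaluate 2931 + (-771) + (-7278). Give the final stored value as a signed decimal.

2931 + (-771) = 2160 (00100001110000)
2160 + (-7278) = -5118 (10110000000010)

-5118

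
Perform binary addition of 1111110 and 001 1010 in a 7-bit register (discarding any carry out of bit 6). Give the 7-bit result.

0011000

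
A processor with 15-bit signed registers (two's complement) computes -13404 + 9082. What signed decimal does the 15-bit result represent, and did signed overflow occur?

-13404 → 100101110100100
9082 → 010001101111010
  100101110100100
+ 010001101111010
= 110111100011110
Result 110111100011110: MSB = 1 → 28446 − 32768 = -4322.
Addends have opposite signs, so signed overflow cannot occur.

-4322; no overflow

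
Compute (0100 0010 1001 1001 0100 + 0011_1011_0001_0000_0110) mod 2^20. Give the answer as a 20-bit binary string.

  01000010100110010100
+ 00111011000100000110
= 01111101101010011010

01111101101010011010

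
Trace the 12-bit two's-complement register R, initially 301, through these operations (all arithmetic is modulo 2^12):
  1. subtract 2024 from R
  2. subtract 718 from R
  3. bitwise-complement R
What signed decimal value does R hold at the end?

-1656

Start: R = 301 = 000100101101.
R = 301 − 2024 = -1723 = 100101000101
R = -1723 − 718 = -2441; wraps to 1655 = 011001110111
R = NOT 011001110111 = 100110001000 = -1656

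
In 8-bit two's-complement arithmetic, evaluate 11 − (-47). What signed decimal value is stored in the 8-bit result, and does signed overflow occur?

11 → 00001011
-47 → 11010001
Subtract via negate-and-add: invert 11010001 + 1 = 00101111 (i.e. 47).
  00001011
+ 00101111
= 00111010
Result 00111010: MSB = 0 → value 58.
Both addends (after negating the subtrahend) are non-negative and so is the stored result: no signed overflow.

58; no overflow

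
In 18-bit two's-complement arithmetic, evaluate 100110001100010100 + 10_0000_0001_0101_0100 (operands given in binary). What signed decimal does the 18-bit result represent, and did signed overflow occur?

25704; overflow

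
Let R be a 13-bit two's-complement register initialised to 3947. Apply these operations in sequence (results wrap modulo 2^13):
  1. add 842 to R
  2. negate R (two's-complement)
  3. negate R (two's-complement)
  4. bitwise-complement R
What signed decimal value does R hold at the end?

Start: R = 3947 = 0111101101011.
R = 3947 + 842 = 4789; wraps to -3403 = 1001010110101
R = −(-3403) = 3403 = 0110101001011
R = −(3403) = -3403 = 1001010110101
R = NOT 1001010110101 = 0110101001010 = 3402

3402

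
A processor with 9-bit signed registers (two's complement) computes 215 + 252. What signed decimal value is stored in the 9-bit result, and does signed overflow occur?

215 → 011010111
252 → 011111100
  011010111
+ 011111100
= 111010011
Result 111010011: MSB = 1 → 467 − 512 = -45.
Both addends are non-negative but the stored result is negative: signed overflow. The true value 215 + 252 = 467 lies outside [-256, 255].

-45; overflow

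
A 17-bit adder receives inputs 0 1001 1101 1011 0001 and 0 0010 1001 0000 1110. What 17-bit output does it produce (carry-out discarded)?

01100011010111111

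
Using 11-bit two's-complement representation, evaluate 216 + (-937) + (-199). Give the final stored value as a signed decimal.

216 + (-937) = -721 (10100101111)
-721 + (-199) = -920 (10001101000)

-920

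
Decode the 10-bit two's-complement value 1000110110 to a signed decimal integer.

-458

MSB is 1, so the value is negative.
Unsigned reading: 566. Subtract 2^10 = 1024: 566 − 1024 = -458.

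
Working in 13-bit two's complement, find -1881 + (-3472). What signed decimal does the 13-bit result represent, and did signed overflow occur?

-1881 → 1100010100111
-3472 → 1001001110000
  1100010100111
+ 1001001110000
= 0101100010111  (discard carry-out 1)
Result 0101100010111: MSB = 0 → value 2839.
Both addends are negative but the stored result is non-negative: signed overflow. The true value -1881 + (-3472) = -5353 lies outside [-4096, 4095].

2839; overflow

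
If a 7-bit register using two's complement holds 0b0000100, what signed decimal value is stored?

MSB is 0, so the value is non-negative: 0000100 = 4.

4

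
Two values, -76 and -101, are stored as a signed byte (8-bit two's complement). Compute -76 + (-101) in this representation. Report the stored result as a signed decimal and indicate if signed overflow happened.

-76 → 10110100
-101 → 10011011
  10110100
+ 10011011
= 01001111  (discard carry-out 1)
Result 01001111: MSB = 0 → value 79.
Both addends are negative but the stored result is non-negative: signed overflow. The true value -76 + (-101) = -177 lies outside [-128, 127].

79; overflow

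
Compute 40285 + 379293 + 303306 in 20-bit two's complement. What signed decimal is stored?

40285 + 379293 = 419578 (01100110011011111010)
419578 + 303306 = 722884 → wraps to -325692 (10110000011111000100)

-325692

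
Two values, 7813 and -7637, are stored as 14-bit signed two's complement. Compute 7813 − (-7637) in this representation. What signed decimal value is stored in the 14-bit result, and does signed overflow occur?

7813 → 01111010000101
-7637 → 10001000101011
Subtract via negate-and-add: invert 10001000101011 + 1 = 01110111010101 (i.e. 7637).
  01111010000101
+ 01110111010101
= 11110001011010
Result 11110001011010: MSB = 1 → 15450 − 16384 = -934.
Both addends (after negating the subtrahend) are non-negative but the stored result is negative: signed overflow. The true value 7813 − (-7637) = 15450 lies outside [-8192, 8191].

-934; overflow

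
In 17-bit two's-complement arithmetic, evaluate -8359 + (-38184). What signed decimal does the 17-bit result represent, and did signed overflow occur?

-46543; no overflow

-8359 → 11101111101011001
-38184 → 10110101011011000
  11101111101011001
+ 10110101011011000
= 10100101000110001  (discard carry-out 1)
Result 10100101000110001: MSB = 1 → 84529 − 131072 = -46543.
Both addends are negative and so is the stored result: no signed overflow.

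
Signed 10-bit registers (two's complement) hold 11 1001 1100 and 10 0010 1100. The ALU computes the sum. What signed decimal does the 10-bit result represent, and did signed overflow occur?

456; overflow

11 1001 1100 → 1110011100 = -100 (signed)
10 0010 1100 → 1000101100 = -468 (signed)
  1110011100
+ 1000101100
= 0111001000  (discard carry-out 1)
Result 0111001000: MSB = 0 → value 456.
Both addends are negative but the stored result is non-negative: signed overflow. The true value -100 + (-468) = -568 lies outside [-512, 511].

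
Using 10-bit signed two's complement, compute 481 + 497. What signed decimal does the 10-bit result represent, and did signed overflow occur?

481 → 0111100001
497 → 0111110001
  0111100001
+ 0111110001
= 1111010010
Result 1111010010: MSB = 1 → 978 − 1024 = -46.
Both addends are non-negative but the stored result is negative: signed overflow. The true value 481 + 497 = 978 lies outside [-512, 511].

-46; overflow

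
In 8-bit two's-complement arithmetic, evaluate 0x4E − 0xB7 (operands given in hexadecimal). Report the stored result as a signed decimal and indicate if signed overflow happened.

0x4E = 01001110 = 78 (signed)
0xB7 = 10110111 = -73 (signed)
Subtract via negate-and-add: invert 10110111 + 1 = 01001001 (i.e. 73).
  01001110
+ 01001001
= 10010111
Result 10010111: MSB = 1 → 151 − 256 = -105.
Both addends (after negating the subtrahend) are non-negative but the stored result is negative: signed overflow. The true value 78 − (-73) = 151 lies outside [-128, 127].

-105; overflow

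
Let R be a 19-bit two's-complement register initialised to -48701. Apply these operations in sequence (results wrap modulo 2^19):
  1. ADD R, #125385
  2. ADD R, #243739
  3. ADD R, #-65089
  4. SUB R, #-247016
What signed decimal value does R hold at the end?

-21938

Start: R = -48701 = 1110100000111000011.
R = -48701 + 125385 = 76684 = 0010010101110001100
R = 76684 + 243739 = 320423; wraps to -203865 = 1001110001110100111
R = -203865 + (-65089) = -268954; wraps to 255334 = 0111110010101100110
R = 255334 − (-247016) = 502350; wraps to -21938 = 1111010101001001110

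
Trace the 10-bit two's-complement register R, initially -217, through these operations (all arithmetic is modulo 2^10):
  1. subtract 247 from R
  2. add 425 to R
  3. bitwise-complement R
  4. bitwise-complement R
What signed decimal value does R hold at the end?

Start: R = -217 = 1100100111.
R = -217 − 247 = -464 = 1000110000
R = -464 + 425 = -39 = 1111011001
R = NOT 1111011001 = 0000100110 = 38
R = NOT 0000100110 = 1111011001 = -39

-39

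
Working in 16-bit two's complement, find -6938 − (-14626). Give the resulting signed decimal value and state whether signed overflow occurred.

-6938 → 1110010011100110
-14626 → 1100011011011110
Subtract via negate-and-add: invert 1100011011011110 + 1 = 0011100100100010 (i.e. 14626).
  1110010011100110
+ 0011100100100010
= 0001111000001000  (discard carry-out 1)
Result 0001111000001000: MSB = 0 → value 7688.
Addends (after negating the subtrahend) have opposite signs, so signed overflow cannot occur.

7688; no overflow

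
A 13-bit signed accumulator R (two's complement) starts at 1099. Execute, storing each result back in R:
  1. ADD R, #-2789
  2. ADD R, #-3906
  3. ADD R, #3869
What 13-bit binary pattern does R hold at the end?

1100101000001

Start: R = 1099 = 0010001001011.
R = 1099 + (-2789) = -1690 = 1100101100110
R = -1690 + (-3906) = -5596; wraps to 2596 = 0101000100100
R = 2596 + 3869 = 6465; wraps to -1727 = 1100101000001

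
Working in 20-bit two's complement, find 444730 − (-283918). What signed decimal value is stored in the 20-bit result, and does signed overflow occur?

444730 → 01101100100100111010
-283918 → 10111010101011110010
Subtract via negate-and-add: invert 10111010101011110010 + 1 = 01000101010100001110 (i.e. 283918).
  01101100100100111010
+ 01000101010100001110
= 10110001111001001000
Result 10110001111001001000: MSB = 1 → 728648 − 1048576 = -319928.
Both addends (after negating the subtrahend) are non-negative but the stored result is negative: signed overflow. The true value 444730 − (-283918) = 728648 lies outside [-524288, 524287].

-319928; overflow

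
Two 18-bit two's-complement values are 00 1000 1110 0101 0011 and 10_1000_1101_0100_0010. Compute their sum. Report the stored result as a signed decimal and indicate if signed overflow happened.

-58475; no overflow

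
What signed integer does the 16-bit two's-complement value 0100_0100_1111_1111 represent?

17663

MSB is 0, so the value is non-negative: 0100010011111111 = 17663.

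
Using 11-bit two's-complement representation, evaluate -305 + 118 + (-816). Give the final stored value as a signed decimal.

-1003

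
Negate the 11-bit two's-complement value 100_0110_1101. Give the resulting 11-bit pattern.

Invert: 01110010010. Add 1: 01110010011.
Check: 10001101101 = -915, 01110010011 = 915.

01110010011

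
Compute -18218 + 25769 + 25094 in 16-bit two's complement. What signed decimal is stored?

-18218 + 25769 = 7551 (0001110101111111)
7551 + 25094 = 32645 (0111111110000101)

32645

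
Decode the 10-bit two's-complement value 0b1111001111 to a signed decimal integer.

MSB is 1, so the value is negative.
Unsigned reading: 975. Subtract 2^10 = 1024: 975 − 1024 = -49.

-49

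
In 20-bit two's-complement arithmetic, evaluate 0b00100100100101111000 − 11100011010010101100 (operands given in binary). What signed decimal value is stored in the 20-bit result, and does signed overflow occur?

267468; no overflow

0b00100100100101111000 → 00100100100101111000 = 149880 (signed)
11100011010010101100 = -117588 (signed)
Subtract via negate-and-add: invert 11100011010010101100 + 1 = 00011100101101010100 (i.e. 117588).
  00100100100101111000
+ 00011100101101010100
= 01000001010011001100
Result 01000001010011001100: MSB = 0 → value 267468.
Both addends (after negating the subtrahend) are non-negative and so is the stored result: no signed overflow.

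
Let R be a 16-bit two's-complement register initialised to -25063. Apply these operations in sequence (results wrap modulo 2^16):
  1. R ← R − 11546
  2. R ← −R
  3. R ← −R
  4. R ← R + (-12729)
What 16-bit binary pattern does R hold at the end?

0011111101000110

Start: R = -25063 = 1001111000011001.
R = -25063 − 11546 = -36609; wraps to 28927 = 0111000011111111
R = −(28927) = -28927 = 1000111100000001
R = −(-28927) = 28927 = 0111000011111111
R = 28927 + (-12729) = 16198 = 0011111101000110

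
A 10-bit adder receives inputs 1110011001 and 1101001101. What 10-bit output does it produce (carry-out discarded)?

1011100110

  1110011001
+ 1101001101
= 1011100110  (discard carry-out 1)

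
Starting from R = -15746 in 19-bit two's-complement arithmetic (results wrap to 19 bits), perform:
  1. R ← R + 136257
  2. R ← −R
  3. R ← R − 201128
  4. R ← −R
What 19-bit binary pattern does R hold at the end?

1001110100001100111

Start: R = -15746 = 1111100001001111110.
R = -15746 + 136257 = 120511 = 0011101011010111111
R = −(120511) = -120511 = 1100010100101000001
R = -120511 − 201128 = -321639; wraps to 202649 = 0110001011110011001
R = −(202649) = -202649 = 1001110100001100111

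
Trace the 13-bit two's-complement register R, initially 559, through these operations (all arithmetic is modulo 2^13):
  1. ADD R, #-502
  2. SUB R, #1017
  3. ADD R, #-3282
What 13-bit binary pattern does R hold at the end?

0111101101110

Start: R = 559 = 0001000101111.
R = 559 + (-502) = 57 = 0000000111001
R = 57 − 1017 = -960 = 1110001000000
R = -960 + (-3282) = -4242; wraps to 3950 = 0111101101110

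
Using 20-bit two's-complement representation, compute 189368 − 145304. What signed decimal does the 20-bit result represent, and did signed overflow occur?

189368 → 00101110001110111000
145304 → 00100011011110011000
Subtract via negate-and-add: invert 00100011011110011000 + 1 = 11011100100001101000 (i.e. -145304).
  00101110001110111000
+ 11011100100001101000
= 00001010110000100000  (discard carry-out 1)
Result 00001010110000100000: MSB = 0 → value 44064.
Addends (after negating the subtrahend) have opposite signs, so signed overflow cannot occur.

44064; no overflow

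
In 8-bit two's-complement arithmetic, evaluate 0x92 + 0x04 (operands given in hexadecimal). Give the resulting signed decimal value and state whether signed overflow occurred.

0x92 = 10010010 = -110 (signed)
0x04 = 00000100 = 4 (signed)
  10010010
+ 00000100
= 10010110
Result 10010110: MSB = 1 → 150 − 256 = -106.
Addends have opposite signs, so signed overflow cannot occur.

-106; no overflow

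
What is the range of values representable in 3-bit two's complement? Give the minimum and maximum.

min = -4, max = 3

Minimum: −2^2 = -4.
Maximum: 2^2 − 1 = 3.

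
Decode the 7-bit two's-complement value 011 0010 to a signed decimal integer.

MSB is 0, so the value is non-negative: 0110010 = 50.

50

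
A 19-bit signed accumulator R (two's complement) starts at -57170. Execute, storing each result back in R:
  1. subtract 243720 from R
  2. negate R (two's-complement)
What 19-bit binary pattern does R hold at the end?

Start: R = -57170 = 1110010000010101110.
R = -57170 − 243720 = -300890; wraps to 223398 = 0110110100010100110
R = −(223398) = -223398 = 1001001011101011010

1001001011101011010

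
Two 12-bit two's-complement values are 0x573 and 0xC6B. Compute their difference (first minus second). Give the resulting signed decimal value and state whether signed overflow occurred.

-1784; overflow

0x573 = 010101110011 = 1395 (signed)
0xC6B = 110001101011 = -917 (signed)
Subtract via negate-and-add: invert 110001101011 + 1 = 001110010101 (i.e. 917).
  010101110011
+ 001110010101
= 100100001000
Result 100100001000: MSB = 1 → 2312 − 4096 = -1784.
Both addends (after negating the subtrahend) are non-negative but the stored result is negative: signed overflow. The true value 1395 − (-917) = 2312 lies outside [-2048, 2047].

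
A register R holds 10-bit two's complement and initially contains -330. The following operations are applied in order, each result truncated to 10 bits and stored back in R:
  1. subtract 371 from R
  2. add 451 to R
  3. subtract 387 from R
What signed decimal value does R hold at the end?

387

Start: R = -330 = 1010110110.
R = -330 − 371 = -701; wraps to 323 = 0101000011
R = 323 + 451 = 774; wraps to -250 = 1100000110
R = -250 − 387 = -637; wraps to 387 = 0110000011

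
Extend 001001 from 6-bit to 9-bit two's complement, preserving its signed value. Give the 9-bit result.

000001001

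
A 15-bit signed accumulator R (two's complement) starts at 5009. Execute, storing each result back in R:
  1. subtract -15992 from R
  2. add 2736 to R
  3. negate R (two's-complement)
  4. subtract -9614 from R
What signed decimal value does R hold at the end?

-14123

Start: R = 5009 = 001001110010001.
R = 5009 − (-15992) = 21001; wraps to -11767 = 101001000001001
R = -11767 + 2736 = -9031 = 101110010111001
R = −(-9031) = 9031 = 010001101000111
R = 9031 − (-9614) = 18645; wraps to -14123 = 100100011010101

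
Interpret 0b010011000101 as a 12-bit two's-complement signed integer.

1221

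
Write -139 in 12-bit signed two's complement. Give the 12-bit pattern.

|-139| = 139 = 000010001011 in 12 bits.
Invert the bits: 111101110100. Add 1: 111101110101.
Check: 111101110101 reads as 3957 − 4096 = -139.

111101110101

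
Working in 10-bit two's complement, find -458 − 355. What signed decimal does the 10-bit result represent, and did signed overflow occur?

211; overflow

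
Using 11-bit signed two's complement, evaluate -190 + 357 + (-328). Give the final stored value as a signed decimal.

-161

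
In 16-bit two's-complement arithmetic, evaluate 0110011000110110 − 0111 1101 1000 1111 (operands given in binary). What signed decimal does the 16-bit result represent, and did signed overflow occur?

0110011000110110 = 26166 (signed)
0111 1101 1000 1111 → 0111110110001111 = 32143 (signed)
Subtract via negate-and-add: invert 0111110110001111 + 1 = 1000001001110001 (i.e. -32143).
  0110011000110110
+ 1000001001110001
= 1110100010100111
Result 1110100010100111: MSB = 1 → 59559 − 65536 = -5977.
Addends (after negating the subtrahend) have opposite signs, so signed overflow cannot occur.

-5977; no overflow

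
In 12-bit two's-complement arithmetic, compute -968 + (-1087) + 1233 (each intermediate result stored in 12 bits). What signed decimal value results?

-968 + (-1087) = -2055 → wraps to 2041 (011111111001)
2041 + 1233 = 3274 → wraps to -822 (110011001010)

-822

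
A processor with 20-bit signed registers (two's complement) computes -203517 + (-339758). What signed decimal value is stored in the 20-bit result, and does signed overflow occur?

505301; overflow

-203517 → 11001110010100000011
-339758 → 10101101000011010010
  11001110010100000011
+ 10101101000011010010
= 01111011010111010101  (discard carry-out 1)
Result 01111011010111010101: MSB = 0 → value 505301.
Both addends are negative but the stored result is non-negative: signed overflow. The true value -203517 + (-339758) = -543275 lies outside [-524288, 524287].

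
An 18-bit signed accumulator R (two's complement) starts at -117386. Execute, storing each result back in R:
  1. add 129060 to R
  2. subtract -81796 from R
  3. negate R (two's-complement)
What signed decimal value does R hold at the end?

-93470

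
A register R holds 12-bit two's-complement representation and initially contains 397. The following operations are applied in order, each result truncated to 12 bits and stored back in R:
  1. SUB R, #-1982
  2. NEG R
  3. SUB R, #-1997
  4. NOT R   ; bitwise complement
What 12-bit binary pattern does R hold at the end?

Start: R = 397 = 000110001101.
R = 397 − (-1982) = 2379; wraps to -1717 = 100101001011
R = −(-1717) = 1717 = 011010110101
R = 1717 − (-1997) = 3714; wraps to -382 = 111010000010
R = NOT 111010000010 = 000101111101 = 381

000101111101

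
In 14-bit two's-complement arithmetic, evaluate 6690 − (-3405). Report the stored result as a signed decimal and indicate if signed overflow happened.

-6289; overflow

6690 → 01101000100010
-3405 → 11001010110011
Subtract via negate-and-add: invert 11001010110011 + 1 = 00110101001101 (i.e. 3405).
  01101000100010
+ 00110101001101
= 10011101101111
Result 10011101101111: MSB = 1 → 10095 − 16384 = -6289.
Both addends (after negating the subtrahend) are non-negative but the stored result is negative: signed overflow. The true value 6690 − (-3405) = 10095 lies outside [-8192, 8191].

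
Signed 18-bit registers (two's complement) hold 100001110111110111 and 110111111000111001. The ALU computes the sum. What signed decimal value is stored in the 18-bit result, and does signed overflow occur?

105520; overflow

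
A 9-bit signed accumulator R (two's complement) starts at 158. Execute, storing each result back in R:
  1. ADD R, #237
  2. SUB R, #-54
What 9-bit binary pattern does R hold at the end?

Start: R = 158 = 010011110.
R = 158 + 237 = 395; wraps to -117 = 110001011
R = -117 − (-54) = -63 = 111000001

111000001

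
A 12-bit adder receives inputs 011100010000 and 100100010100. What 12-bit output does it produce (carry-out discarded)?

000000100100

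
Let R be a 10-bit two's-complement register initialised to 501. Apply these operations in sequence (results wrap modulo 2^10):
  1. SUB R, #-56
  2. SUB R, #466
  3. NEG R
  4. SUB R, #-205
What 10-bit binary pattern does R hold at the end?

Start: R = 501 = 0111110101.
R = 501 − (-56) = 557; wraps to -467 = 1000101101
R = -467 − 466 = -933; wraps to 91 = 0001011011
R = −(91) = -91 = 1110100101
R = -91 − (-205) = 114 = 0001110010

0001110010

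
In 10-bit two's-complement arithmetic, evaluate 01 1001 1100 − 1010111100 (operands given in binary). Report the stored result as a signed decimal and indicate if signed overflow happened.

-288; overflow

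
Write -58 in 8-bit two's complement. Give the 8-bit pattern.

11000110

|-58| = 58 = 00111010 in 8 bits.
Invert the bits: 11000101. Add 1: 11000110.
Check: 11000110 reads as 198 − 256 = -58.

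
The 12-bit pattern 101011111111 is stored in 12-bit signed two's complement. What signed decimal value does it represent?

-1281

MSB is 1, so the value is negative.
Invert: 010100000000. Add 1: 010100000001 = 1281. So the value is −1281.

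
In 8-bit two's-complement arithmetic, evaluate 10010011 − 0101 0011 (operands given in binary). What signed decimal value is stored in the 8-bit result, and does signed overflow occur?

64; overflow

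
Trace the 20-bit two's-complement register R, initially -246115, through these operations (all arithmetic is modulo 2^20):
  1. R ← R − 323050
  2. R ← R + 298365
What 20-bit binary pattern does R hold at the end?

10111101111000110000

Start: R = -246115 = 11000011111010011101.
R = -246115 − 323050 = -569165; wraps to 479411 = 01110101000010110011
R = 479411 + 298365 = 777776; wraps to -270800 = 10111101111000110000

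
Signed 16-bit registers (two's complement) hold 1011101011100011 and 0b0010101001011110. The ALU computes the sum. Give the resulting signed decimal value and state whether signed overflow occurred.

-6847; no overflow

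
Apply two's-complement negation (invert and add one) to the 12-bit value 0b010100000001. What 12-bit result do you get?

101011111111

Invert: 101011111110. Add 1: 101011111111.
Check: 010100000001 = 1281, 101011111111 = -1281.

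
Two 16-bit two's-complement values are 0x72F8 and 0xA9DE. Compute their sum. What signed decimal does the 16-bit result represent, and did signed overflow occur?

0x72F8 = 0111001011111000 = 29432 (signed)
0xA9DE = 1010100111011110 = -22050 (signed)
  0111001011111000
+ 1010100111011110
= 0001110011010110  (discard carry-out 1)
Result 0001110011010110: MSB = 0 → value 7382.
Addends have opposite signs, so signed overflow cannot occur.

7382; no overflow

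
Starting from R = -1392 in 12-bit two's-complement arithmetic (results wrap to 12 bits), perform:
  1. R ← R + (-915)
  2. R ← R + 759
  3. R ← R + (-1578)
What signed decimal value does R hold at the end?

Start: R = -1392 = 101010010000.
R = -1392 + (-915) = -2307; wraps to 1789 = 011011111101
R = 1789 + 759 = 2548; wraps to -1548 = 100111110100
R = -1548 + (-1578) = -3126; wraps to 970 = 001111001010

970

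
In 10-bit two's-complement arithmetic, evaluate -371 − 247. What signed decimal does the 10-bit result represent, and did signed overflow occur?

406; overflow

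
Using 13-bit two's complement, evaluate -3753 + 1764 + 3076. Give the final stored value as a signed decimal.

1087

-3753 + 1764 = -1989 (1100000111011)
-1989 + 3076 = 1087 (0010000111111)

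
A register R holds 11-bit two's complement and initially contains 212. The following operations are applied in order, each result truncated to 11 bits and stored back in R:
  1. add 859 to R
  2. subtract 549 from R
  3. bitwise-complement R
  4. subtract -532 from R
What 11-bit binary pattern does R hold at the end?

00000001001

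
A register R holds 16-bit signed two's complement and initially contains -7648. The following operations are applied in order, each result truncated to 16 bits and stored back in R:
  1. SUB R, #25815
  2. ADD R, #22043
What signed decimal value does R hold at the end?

-11420

Start: R = -7648 = 1110001000100000.
R = -7648 − 25815 = -33463; wraps to 32073 = 0111110101001001
R = 32073 + 22043 = 54116; wraps to -11420 = 1101001101100100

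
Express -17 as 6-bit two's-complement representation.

|-17| = 17 = 010001 in 6 bits.
Invert the bits: 101110. Add 1: 101111.
Check: 101111 reads as 47 − 64 = -17.

101111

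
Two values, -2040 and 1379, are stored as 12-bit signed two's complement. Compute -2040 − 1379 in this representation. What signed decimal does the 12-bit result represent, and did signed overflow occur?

-2040 → 100000001000
1379 → 010101100011
Subtract via negate-and-add: invert 010101100011 + 1 = 101010011101 (i.e. -1379).
  100000001000
+ 101010011101
= 001010100101  (discard carry-out 1)
Result 001010100101: MSB = 0 → value 677.
Both addends (after negating the subtrahend) are negative but the stored result is non-negative: signed overflow. The true value -2040 − 1379 = -3419 lies outside [-2048, 2047].

677; overflow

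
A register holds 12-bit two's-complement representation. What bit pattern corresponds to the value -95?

|-95| = 95 = 000001011111 in 12 bits.
Invert the bits: 111110100000. Add 1: 111110100001.

111110100001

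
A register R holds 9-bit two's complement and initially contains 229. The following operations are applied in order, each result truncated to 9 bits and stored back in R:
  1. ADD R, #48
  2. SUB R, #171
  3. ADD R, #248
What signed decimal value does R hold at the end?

Start: R = 229 = 011100101.
R = 229 + 48 = 277; wraps to -235 = 100010101
R = -235 − 171 = -406; wraps to 106 = 001101010
R = 106 + 248 = 354; wraps to -158 = 101100010

-158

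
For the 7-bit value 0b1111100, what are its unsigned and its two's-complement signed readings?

Unsigned: 1111100 = 124.
Signed: MSB=1 → 124 − 128 = -4.

unsigned = 124, signed = -4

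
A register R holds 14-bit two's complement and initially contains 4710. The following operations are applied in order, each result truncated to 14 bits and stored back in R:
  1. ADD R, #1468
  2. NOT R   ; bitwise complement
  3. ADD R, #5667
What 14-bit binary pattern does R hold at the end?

11111000000000

Start: R = 4710 = 01001001100110.
R = 4710 + 1468 = 6178 = 01100000100010
R = NOT 01100000100010 = 10011111011101 = -6179
R = -6179 + 5667 = -512 = 11111000000000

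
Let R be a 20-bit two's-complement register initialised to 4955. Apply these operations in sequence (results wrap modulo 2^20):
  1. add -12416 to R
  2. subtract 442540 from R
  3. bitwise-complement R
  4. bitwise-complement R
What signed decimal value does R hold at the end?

-450001

Start: R = 4955 = 00000001001101011011.
R = 4955 + (-12416) = -7461 = 11111110001011011011
R = -7461 − 442540 = -450001 = 10010010001000101111
R = NOT 10010010001000101111 = 01101101110111010000 = 450000
R = NOT 01101101110111010000 = 10010010001000101111 = -450001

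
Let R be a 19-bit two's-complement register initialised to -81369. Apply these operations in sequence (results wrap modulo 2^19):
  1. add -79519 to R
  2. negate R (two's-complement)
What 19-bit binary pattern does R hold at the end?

0100111010001111000

Start: R = -81369 = 1101100001000100111.
R = -81369 + (-79519) = -160888 = 1011000101110001000
R = −(-160888) = 160888 = 0100111010001111000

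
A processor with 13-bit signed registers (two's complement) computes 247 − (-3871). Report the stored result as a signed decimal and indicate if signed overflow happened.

-4074; overflow

247 → 0000011110111
-3871 → 1000011100001
Subtract via negate-and-add: invert 1000011100001 + 1 = 0111100011111 (i.e. 3871).
  0000011110111
+ 0111100011111
= 1000000010110
Result 1000000010110: MSB = 1 → 4118 − 8192 = -4074.
Both addends (after negating the subtrahend) are non-negative but the stored result is negative: signed overflow. The true value 247 − (-3871) = 4118 lies outside [-4096, 4095].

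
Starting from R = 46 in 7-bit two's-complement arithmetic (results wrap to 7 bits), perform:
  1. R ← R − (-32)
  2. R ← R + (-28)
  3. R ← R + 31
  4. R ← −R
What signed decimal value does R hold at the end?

Start: R = 46 = 0101110.
R = 46 − (-32) = 78; wraps to -50 = 1001110
R = -50 + (-28) = -78; wraps to 50 = 0110010
R = 50 + 31 = 81; wraps to -47 = 1010001
R = −(-47) = 47 = 0101111

47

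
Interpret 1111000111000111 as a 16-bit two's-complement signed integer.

-3641

MSB is 1, so the value is negative.
Invert: 0000111000111000. Add 1: 0000111000111001 = 3641. So the value is −3641.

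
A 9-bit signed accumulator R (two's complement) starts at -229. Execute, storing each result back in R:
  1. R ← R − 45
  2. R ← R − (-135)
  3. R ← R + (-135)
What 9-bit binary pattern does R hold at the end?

011101110

Start: R = -229 = 100011011.
R = -229 − 45 = -274; wraps to 238 = 011101110
R = 238 − (-135) = 373; wraps to -139 = 101110101
R = -139 + (-135) = -274; wraps to 238 = 011101110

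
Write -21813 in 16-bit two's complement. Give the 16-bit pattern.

|-21813| = 21813 = 0101010100110101 in 16 bits.
Invert the bits: 1010101011001010. Add 1: 1010101011001011.
Check: 1010101011001011 reads as 43723 − 65536 = -21813.

1010101011001011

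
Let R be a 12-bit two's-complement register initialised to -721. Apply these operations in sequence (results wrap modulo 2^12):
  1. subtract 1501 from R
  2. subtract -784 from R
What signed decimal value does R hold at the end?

Start: R = -721 = 110100101111.
R = -721 − 1501 = -2222; wraps to 1874 = 011101010010
R = 1874 − (-784) = 2658; wraps to -1438 = 101001100010

-1438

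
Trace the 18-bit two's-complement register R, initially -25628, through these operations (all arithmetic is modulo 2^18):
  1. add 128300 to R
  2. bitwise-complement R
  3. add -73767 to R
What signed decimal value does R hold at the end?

85704

Start: R = -25628 = 111001101111100100.
R = -25628 + 128300 = 102672 = 011001000100010000
R = NOT 011001000100010000 = 100110111011101111 = -102673
R = -102673 + (-73767) = -176440; wraps to 85704 = 010100111011001000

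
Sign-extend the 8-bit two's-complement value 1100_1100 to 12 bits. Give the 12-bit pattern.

MSB of 11001100 is 1; replicate it into the new high bits.
1111|11001100 → 111111001100 (still -52).

111111001100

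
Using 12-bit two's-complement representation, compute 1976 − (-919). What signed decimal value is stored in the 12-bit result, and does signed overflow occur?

-1201; overflow

1976 → 011110111000
-919 → 110001101001
Subtract via negate-and-add: invert 110001101001 + 1 = 001110010111 (i.e. 919).
  011110111000
+ 001110010111
= 101101001111
Result 101101001111: MSB = 1 → 2895 − 4096 = -1201.
Both addends (after negating the subtrahend) are non-negative but the stored result is negative: signed overflow. The true value 1976 − (-919) = 2895 lies outside [-2048, 2047].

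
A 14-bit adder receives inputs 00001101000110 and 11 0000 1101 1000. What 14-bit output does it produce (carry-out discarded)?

  00001101000110
+ 11000011011000
= 11010000011110

11010000011110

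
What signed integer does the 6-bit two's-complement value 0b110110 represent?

-10

MSB is 1, so the value is negative.
Invert: 001001. Add 1: 001010 = 10. So the value is −10.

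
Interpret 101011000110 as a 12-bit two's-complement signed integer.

MSB is 1, so the value is negative.
Invert: 010100111001. Add 1: 010100111010 = 1338. So the value is −1338.

-1338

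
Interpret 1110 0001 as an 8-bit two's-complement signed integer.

-31

MSB is 1, so the value is negative.
Invert: 00011110. Add 1: 00011111 = 31. So the value is −31.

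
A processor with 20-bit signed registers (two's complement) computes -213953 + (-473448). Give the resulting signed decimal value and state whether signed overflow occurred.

-213953 → 11001011110000111111
-473448 → 10001100011010011000
  11001011110000111111
+ 10001100011010011000
= 01011000001011010111  (discard carry-out 1)
Result 01011000001011010111: MSB = 0 → value 361175.
Both addends are negative but the stored result is non-negative: signed overflow. The true value -213953 + (-473448) = -687401 lies outside [-524288, 524287].

361175; overflow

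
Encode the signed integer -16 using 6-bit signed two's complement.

110000

|-16| = 16 = 010000 in 6 bits.
Invert the bits: 101111. Add 1: 110000.
Check: 110000 reads as 48 − 64 = -16.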